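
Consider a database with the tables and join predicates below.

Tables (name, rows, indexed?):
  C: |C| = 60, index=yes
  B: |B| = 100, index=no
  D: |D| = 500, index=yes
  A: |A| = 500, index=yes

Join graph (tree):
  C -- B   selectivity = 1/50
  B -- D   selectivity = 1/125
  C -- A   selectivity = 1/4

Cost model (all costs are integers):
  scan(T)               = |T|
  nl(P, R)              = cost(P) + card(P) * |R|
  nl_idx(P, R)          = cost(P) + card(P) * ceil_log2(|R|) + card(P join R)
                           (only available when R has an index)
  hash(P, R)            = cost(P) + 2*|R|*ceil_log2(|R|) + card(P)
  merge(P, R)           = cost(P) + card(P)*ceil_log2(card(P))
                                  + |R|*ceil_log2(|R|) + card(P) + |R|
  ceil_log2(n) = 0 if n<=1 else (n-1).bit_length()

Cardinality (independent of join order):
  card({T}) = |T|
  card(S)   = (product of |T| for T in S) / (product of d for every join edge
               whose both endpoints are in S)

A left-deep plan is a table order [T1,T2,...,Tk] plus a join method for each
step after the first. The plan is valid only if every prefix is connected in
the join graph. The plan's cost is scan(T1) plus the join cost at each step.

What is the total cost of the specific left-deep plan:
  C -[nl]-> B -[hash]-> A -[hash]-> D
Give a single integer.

step 1: scan C: cost=60, card=60
step 2: join B via nl
    card(P join B) = 60*100/(50) = 120
    cost = 60 + 60*100 = 6060
step 3: join A via hash
    card(P join A) = 120*500/(4) = 15000
    cost = 6060 + 2*500*9 + 120 = 15180
step 4: join D via hash
    card(P join D) = 15000*500/(125) = 60000
    cost = 15180 + 2*500*9 + 15000 = 39180

39180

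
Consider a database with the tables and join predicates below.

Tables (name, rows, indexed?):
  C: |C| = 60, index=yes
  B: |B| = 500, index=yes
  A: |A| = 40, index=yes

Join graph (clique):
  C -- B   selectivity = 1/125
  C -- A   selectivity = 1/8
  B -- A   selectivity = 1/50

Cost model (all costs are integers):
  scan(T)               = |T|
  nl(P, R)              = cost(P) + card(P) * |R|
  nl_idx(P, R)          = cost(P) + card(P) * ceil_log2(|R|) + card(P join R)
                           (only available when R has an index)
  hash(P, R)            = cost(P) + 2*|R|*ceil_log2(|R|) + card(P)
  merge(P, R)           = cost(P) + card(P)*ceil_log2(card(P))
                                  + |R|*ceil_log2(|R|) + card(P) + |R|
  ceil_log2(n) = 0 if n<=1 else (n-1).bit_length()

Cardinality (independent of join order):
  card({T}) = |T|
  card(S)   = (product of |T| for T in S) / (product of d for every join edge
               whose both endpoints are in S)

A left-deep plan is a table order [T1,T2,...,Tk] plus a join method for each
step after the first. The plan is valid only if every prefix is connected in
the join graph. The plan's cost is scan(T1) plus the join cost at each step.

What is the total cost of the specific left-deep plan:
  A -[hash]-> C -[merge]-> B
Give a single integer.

8800

step 1: scan A: cost=40, card=40
step 2: join C via hash
    card(P join C) = 40*60/(8) = 300
    cost = 40 + 2*60*6 + 40 = 800
step 3: join B via merge
    card(P join B) = 300*500/(125*50) = 24
    cost = 800 + 300*9 + 500*9 + 300 + 500 = 8800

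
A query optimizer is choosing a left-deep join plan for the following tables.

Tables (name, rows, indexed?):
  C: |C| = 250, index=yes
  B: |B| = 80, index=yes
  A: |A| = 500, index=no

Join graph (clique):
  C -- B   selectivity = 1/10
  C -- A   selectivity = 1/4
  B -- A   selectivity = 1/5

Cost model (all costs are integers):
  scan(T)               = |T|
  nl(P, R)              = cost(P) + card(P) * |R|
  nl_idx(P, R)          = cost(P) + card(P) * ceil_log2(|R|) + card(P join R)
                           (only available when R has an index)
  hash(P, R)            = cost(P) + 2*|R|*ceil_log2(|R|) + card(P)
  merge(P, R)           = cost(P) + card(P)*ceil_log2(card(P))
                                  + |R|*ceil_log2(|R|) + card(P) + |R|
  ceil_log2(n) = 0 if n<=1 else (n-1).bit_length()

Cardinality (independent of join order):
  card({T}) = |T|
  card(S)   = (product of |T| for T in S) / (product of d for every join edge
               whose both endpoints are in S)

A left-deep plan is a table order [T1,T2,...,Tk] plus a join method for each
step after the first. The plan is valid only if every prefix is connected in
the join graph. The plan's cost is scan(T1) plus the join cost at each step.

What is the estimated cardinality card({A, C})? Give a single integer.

31250

Tables in S: A(500), C(250)
Edges inside S: C-A(d=4)
numerator = 500 * 250 = 125000
denominator = 4 = 4
card(S) = 125000 / 4 = 31250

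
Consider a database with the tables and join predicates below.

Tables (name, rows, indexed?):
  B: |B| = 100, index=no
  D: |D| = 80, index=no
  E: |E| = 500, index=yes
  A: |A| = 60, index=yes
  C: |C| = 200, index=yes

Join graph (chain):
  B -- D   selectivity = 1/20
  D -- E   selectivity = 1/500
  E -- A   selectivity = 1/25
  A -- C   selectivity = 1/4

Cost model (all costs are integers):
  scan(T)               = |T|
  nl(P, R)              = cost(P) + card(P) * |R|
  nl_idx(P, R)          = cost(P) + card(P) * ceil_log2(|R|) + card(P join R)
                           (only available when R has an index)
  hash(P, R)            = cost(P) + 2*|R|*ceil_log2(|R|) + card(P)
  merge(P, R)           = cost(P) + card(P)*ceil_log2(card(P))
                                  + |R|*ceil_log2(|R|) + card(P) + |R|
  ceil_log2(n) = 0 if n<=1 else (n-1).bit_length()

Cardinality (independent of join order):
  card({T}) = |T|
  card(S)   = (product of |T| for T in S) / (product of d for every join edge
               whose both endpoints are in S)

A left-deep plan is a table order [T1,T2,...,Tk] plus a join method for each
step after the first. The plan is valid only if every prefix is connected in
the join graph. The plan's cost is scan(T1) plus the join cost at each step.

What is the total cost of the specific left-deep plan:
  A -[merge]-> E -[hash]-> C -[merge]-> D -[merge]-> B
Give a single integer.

step 1: scan A: cost=60, card=60
step 2: join E via merge
    card(P join E) = 60*500/(25) = 1200
    cost = 60 + 60*6 + 500*9 + 60 + 500 = 5480
step 3: join C via hash
    card(P join C) = 1200*200/(4) = 60000
    cost = 5480 + 2*200*8 + 1200 = 9880
step 4: join D via merge
    card(P join D) = 60000*80/(500) = 9600
    cost = 9880 + 60000*16 + 80*7 + 60000 + 80 = 1030520
step 5: join B via merge
    card(P join B) = 9600*100/(20) = 48000
    cost = 1030520 + 9600*14 + 100*7 + 9600 + 100 = 1175320

1175320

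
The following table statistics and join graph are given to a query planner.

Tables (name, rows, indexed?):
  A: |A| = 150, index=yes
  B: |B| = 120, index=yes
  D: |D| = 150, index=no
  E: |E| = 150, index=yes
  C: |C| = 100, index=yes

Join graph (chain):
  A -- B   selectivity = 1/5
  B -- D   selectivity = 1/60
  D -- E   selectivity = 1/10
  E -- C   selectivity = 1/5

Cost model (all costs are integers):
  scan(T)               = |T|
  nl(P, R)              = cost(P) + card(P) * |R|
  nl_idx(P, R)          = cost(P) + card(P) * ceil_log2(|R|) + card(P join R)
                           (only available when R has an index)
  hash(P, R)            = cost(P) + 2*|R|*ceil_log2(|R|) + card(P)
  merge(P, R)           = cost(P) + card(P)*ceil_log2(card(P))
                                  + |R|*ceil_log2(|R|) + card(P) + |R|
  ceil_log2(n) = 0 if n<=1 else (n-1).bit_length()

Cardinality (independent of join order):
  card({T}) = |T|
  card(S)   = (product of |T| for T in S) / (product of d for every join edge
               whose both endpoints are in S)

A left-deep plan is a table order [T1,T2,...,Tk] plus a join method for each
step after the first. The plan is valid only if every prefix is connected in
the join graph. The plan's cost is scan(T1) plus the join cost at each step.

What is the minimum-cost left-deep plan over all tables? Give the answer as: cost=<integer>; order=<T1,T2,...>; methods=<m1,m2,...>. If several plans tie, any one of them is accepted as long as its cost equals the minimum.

Selinger DP (subsets sized 1..n):
  {A}: scan cost=150, card=150
  {B}: scan cost=120, card=120
  {D}: scan cost=150, card=150
  {E}: scan cost=150, card=150
  {C}: scan cost=100, card=100
  {AB}: card=3600; try (B,hash)→1980, (A,merge)→2430, (B,merge)→2460, (A,hash)→2640, (A,nl_idx)→4680, (B,nl_idx)→4800 …(+2); best=1980 via (B,hash)
  {BD}: card=300; try (B,nl_idx)→1500, (B,hash)→1980, (D,merge)→2430, (B,merge)→2460, (D,hash)→2640, (D,nl)→18120 …(+1); best=1500 via (B,nl_idx)
  {DE}: card=2250; try (E,hash)→2700, (D,hash)→2700, (E,merge)→2850, (D,merge)→2850, (E,nl_idx)→3600, (E,nl)→22650 …(+1); best=2700 via (E,hash)
  {CE}: card=3000; try (C,hash)→1700, (E,merge)→2250, (C,merge)→2300, (E,hash)→2600, (E,nl_idx)→3900, (C,nl_idx)→4200 …(+2); best=1700 via (C,hash)
  {ABD}: card=9000; try (A,hash)→4200, (A,merge)→5850, (D,hash)→7980, (A,nl_idx)→12900, (A,nl)→46500, (D,merge)→50130 …(+1); best=4200 via (A,hash)
  {BDE}: card=4500; try (E,hash)→4200, (E,merge)→5850, (B,hash)→6630, (E,nl_idx)→8400, (B,nl_idx)→22950, (B,merge)→32910 …(+2); best=4200 via (E,hash)
  {CDE}: card=45000; try (C,hash)→6350, (D,hash)→7100, (C,merge)→32750, (D,merge)→42050, (C,nl_idx)→63450, (C,nl)→227700 …(+1); best=6350 via (C,hash)
  {ABDE}: card=135000; try (A,hash)→11100, (E,hash)→15600, (A,merge)→68550, (E,merge)→140550, (A,nl_idx)→175200, (E,nl_idx)→211200 …(+2); best=11100 via (A,hash)
  {BCDE}: card=90000; try (C,hash)→10100, (B,hash)→53030, (C,merge)→68000, (C,nl_idx)→125700, (B,nl_idx)→411350, (C,nl)→454200 …(+2); best=10100 via (C,hash)
  {ABCDE}: card=2700000; try (A,hash)→102500, (C,hash)→147500, (A,merge)→1631450, (C,merge)→2576900, (A,nl_idx)→3430100, (C,nl_idx)→3656100 …(+2); best=102500 via (A,hash)

cost=102500; order=D,B,E,C,A; methods=nl_idx,hash,hash,hash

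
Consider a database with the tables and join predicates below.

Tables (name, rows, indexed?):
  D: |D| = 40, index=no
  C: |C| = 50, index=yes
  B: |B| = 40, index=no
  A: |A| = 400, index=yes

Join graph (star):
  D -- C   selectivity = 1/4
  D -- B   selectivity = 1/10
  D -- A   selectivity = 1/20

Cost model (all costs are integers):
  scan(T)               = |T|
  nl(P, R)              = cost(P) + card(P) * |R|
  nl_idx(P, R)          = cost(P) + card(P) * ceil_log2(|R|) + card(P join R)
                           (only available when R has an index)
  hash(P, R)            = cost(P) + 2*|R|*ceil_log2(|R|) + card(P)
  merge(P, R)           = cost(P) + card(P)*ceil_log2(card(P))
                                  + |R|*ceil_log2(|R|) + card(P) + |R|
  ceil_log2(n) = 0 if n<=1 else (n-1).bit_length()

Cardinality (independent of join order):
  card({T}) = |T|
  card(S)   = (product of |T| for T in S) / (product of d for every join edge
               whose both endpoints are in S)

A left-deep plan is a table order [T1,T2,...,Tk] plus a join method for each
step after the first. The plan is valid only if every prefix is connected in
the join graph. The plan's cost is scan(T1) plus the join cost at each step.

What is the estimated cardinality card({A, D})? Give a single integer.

Tables in S: A(400), D(40)
Edges inside S: D-A(d=20)
numerator = 400 * 40 = 16000
denominator = 20 = 20
card(S) = 16000 / 20 = 800

800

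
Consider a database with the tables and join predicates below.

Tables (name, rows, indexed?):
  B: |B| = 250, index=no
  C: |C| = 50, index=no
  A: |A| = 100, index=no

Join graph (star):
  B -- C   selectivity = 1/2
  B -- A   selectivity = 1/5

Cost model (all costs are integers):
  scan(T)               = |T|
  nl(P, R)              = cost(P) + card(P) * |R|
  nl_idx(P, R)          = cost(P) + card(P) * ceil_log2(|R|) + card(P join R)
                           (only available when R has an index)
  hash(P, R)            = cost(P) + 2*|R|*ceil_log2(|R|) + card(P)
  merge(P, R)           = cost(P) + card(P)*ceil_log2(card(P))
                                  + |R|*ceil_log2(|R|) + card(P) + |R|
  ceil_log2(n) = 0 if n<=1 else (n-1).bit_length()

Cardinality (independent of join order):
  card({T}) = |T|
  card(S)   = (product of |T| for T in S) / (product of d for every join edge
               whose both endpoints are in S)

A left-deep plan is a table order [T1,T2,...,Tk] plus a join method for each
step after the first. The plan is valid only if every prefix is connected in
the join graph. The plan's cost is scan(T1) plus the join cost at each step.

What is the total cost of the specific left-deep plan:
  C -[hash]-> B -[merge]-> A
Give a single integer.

92400

step 1: scan C: cost=50, card=50
step 2: join B via hash
    card(P join B) = 50*250/(2) = 6250
    cost = 50 + 2*250*8 + 50 = 4100
step 3: join A via merge
    card(P join A) = 6250*100/(5) = 125000
    cost = 4100 + 6250*13 + 100*7 + 6250 + 100 = 92400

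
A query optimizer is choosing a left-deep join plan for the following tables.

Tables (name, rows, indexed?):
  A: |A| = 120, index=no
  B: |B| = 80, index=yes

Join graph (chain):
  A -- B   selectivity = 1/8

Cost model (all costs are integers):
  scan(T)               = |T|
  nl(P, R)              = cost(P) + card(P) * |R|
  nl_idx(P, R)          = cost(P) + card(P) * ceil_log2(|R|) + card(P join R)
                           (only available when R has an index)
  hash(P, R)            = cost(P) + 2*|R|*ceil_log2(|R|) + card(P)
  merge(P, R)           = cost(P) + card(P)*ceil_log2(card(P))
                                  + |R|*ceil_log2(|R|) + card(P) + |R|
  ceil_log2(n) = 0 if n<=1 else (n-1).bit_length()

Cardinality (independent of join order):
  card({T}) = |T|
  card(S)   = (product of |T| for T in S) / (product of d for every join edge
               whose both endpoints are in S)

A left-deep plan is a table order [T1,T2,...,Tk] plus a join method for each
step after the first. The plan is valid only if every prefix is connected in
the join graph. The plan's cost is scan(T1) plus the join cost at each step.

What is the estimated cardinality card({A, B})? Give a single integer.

Tables in S: A(120), B(80)
Edges inside S: A-B(d=8)
numerator = 120 * 80 = 9600
denominator = 8 = 8
card(S) = 9600 / 8 = 1200

1200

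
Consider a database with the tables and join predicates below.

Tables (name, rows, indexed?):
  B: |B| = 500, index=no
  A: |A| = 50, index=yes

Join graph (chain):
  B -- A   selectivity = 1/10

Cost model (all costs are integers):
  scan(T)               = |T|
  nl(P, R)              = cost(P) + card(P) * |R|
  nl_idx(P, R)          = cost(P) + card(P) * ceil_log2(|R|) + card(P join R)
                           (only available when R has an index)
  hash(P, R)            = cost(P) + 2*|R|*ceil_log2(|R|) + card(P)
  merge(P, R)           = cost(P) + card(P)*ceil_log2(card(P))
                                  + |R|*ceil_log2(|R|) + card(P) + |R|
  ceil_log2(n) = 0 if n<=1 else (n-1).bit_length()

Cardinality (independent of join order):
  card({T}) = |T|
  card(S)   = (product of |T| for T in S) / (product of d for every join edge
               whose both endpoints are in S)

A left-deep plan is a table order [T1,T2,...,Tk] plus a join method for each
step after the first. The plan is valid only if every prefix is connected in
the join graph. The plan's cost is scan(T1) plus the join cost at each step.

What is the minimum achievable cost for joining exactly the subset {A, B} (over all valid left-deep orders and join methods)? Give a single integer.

Selinger DP over subsets of {A,B}:
  {B}: scan cost=500, card=500
  {A}: scan cost=50, card=50
  {AB}: card=2500; try (A,hash)→1600, (B,merge)→5400, (A,merge)→5850, (A,nl_idx)→6000, (B,hash)→9100, (B,nl)→25050 …(+1); best=1600 via (A,hash)

1600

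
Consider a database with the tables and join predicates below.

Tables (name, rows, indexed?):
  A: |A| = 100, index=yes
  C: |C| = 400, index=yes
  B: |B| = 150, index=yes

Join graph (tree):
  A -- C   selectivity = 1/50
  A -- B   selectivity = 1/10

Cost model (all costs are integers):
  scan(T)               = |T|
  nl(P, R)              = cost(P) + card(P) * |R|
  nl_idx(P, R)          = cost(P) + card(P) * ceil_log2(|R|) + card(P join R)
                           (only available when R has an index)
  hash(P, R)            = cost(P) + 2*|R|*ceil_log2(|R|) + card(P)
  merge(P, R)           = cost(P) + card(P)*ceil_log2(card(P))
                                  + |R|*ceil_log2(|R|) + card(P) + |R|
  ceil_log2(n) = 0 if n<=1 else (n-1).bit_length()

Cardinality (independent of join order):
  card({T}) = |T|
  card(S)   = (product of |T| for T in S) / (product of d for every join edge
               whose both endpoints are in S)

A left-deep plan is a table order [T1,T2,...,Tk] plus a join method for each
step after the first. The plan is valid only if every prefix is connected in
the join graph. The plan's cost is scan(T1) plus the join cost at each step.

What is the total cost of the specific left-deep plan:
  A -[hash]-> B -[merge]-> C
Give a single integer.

24600

step 1: scan A: cost=100, card=100
step 2: join B via hash
    card(P join B) = 100*150/(10) = 1500
    cost = 100 + 2*150*8 + 100 = 2600
step 3: join C via merge
    card(P join C) = 1500*400/(50) = 12000
    cost = 2600 + 1500*11 + 400*9 + 1500 + 400 = 24600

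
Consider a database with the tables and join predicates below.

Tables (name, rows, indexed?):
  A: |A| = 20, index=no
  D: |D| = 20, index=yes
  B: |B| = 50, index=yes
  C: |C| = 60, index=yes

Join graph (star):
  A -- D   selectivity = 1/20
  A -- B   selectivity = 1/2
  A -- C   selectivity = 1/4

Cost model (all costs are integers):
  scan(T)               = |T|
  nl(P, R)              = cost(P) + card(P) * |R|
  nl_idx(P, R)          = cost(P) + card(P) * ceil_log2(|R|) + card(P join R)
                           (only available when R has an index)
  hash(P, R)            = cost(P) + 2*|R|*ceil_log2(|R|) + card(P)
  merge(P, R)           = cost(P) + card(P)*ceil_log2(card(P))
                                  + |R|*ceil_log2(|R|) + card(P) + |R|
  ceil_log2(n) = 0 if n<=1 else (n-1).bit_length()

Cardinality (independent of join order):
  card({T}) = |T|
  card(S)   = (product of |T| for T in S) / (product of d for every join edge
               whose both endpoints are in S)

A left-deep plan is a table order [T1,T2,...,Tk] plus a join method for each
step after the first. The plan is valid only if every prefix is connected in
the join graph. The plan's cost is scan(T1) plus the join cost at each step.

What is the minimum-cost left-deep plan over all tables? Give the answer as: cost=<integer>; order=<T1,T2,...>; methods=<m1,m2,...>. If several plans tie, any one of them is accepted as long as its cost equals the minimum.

cost=1460; order=A,D,C,B; methods=nl_idx,nl_idx,hash

Selinger DP (subsets sized 1..n):
  {A}: scan cost=20, card=20
  {D}: scan cost=20, card=20
  {B}: scan cost=50, card=50
  {C}: scan cost=60, card=60
  {AD}: card=20; try (D,nl_idx)→140, (D,hash)→240, (A,hash)→240, (D,merge)→260, (A,merge)→260, (D,nl)→420 …(+1); best=140 via (D,nl_idx)
  {AB}: card=500; try (A,hash)→300, (B,merge)→490, (A,merge)→520, (B,hash)→640, (B,nl_idx)→640, (B,nl)→1020 …(+1); best=300 via (A,hash)
  {AC}: card=300; try (A,hash)→320, (C,nl_idx)→440, (C,merge)→560, (A,merge)→600, (C,hash)→760, (C,nl)→1220 …(+1); best=320 via (A,hash)
  {ABD}: card=500; try (B,merge)→610, (B,hash)→760, (B,nl_idx)→760, (D,hash)→1000, (B,nl)→1140, (D,nl_idx)→3300 …(+2); best=610 via (B,merge)
  {ACD}: card=300; try (C,nl_idx)→560, (C,merge)→680, (D,hash)→820, (C,hash)→880, (C,nl)→1340, (D,nl_idx)→2120 …(+2); best=560 via (C,nl_idx)
  {ABC}: card=7500; try (B,hash)→1220, (C,hash)→1520, (B,merge)→3670, (C,merge)→5720, (B,nl_idx)→9620, (C,nl_idx)→10800 …(+2); best=1220 via (B,hash)
  {ABCD}: card=7500; try (B,hash)→1460, (C,hash)→1830, (B,merge)→3910, (C,merge)→6030, (D,hash)→8920, (B,nl_idx)→9860 …(+6); best=1460 via (B,hash)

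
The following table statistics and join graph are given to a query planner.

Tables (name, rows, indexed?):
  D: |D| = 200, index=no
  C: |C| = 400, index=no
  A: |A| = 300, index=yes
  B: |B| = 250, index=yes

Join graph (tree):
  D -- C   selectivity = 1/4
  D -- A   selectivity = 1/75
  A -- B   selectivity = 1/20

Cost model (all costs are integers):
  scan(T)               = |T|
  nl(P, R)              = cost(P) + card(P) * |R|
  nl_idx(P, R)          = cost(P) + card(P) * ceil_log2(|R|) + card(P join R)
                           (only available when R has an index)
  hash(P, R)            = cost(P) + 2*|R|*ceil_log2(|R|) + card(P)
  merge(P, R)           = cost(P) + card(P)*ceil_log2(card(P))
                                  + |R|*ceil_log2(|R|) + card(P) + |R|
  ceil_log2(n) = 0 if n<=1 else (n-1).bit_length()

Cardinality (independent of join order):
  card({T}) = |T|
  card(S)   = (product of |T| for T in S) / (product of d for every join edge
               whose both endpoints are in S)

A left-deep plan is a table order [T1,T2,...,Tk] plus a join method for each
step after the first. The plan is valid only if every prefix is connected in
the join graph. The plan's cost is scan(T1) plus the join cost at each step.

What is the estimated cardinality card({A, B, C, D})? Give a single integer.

Tables in S: A(300), B(250), C(400), D(200)
Edges inside S: D-C(d=4), D-A(d=75), A-B(d=20)
numerator = 300 * 250 * 400 * 200 = 6000000000
denominator = 4 * 75 * 20 = 6000
card(S) = 6000000000 / 6000 = 1000000

1000000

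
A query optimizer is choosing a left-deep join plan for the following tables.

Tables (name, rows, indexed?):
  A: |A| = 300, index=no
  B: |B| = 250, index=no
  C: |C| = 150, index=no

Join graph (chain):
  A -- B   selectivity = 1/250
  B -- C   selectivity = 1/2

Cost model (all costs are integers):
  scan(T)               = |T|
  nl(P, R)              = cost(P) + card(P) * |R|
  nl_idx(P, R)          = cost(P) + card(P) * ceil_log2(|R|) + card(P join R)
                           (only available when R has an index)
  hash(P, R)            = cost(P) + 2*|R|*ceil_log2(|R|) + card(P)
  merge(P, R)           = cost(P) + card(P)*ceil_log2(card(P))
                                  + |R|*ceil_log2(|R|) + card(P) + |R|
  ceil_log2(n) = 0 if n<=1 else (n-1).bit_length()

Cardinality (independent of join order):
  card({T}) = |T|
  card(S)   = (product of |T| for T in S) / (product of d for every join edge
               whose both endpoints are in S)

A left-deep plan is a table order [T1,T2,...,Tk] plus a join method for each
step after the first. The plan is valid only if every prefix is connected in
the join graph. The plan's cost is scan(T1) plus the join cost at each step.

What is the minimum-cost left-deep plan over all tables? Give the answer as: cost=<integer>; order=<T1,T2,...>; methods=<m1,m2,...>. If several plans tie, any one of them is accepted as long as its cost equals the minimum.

Selinger DP (subsets sized 1..n):
  {A}: scan cost=300, card=300
  {B}: scan cost=250, card=250
  {C}: scan cost=150, card=150
  {AB}: card=300; try (B,hash)→4600, (A,merge)→5500, (B,merge)→5550, (A,hash)→5900, (A,nl)→75250, (B,nl)→75300; best=4600 via (B,hash)
  {BC}: card=18750; try (C,hash)→2900, (B,merge)→3750, (C,merge)→3850, (B,hash)→4300, (B,nl)→37650, (C,nl)→37750; best=2900 via (C,hash)
  {ABC}: card=22500; try (C,hash)→7300, (C,merge)→8950, (A,hash)→27050, (C,nl)→49600, (A,merge)→305900, (A,nl)→5627900; best=7300 via (C,hash)

cost=7300; order=A,B,C; methods=hash,hash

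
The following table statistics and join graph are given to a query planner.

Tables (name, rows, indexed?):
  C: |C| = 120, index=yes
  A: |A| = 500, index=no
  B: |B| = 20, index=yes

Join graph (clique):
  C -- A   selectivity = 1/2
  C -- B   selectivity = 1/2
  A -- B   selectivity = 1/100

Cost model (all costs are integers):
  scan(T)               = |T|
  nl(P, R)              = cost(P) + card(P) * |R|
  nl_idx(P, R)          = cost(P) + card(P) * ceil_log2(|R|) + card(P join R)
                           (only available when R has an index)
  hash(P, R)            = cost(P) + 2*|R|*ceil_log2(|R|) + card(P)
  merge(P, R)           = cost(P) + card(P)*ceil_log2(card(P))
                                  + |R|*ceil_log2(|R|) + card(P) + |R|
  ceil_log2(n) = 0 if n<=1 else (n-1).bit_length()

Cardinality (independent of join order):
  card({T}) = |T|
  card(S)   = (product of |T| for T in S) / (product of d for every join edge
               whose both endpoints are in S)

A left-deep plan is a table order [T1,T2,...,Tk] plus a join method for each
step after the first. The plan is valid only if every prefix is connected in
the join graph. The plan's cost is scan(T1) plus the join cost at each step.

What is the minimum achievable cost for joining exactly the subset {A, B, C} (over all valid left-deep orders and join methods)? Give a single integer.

2960

Selinger DP over subsets of {A,B,C}:
  {C}: scan cost=120, card=120
  {A}: scan cost=500, card=500
  {B}: scan cost=20, card=20
  {AC}: card=30000; try (C,hash)→2680, (A,merge)→6080, (C,merge)→6460, (A,hash)→9240, (C,nl_idx)→34000, (A,nl)→60120 …(+1); best=2680 via (C,hash)
  {BC}: card=1200; try (B,hash)→440, (C,merge)→1100, (B,merge)→1200, (C,nl_idx)→1360, (C,hash)→1720, (B,nl_idx)→1920 …(+2); best=440 via (B,hash)
  {AB}: card=100; try (B,hash)→1200, (B,nl_idx)→3100, (A,merge)→5140, (B,merge)→5620, (A,hash)→9040, (A,nl)→10020 …(+1); best=1200 via (B,hash)
  {ABC}: card=3000; try (C,merge)→2960, (C,hash)→2980, (C,nl_idx)→4900, (A,hash)→10640, (C,nl)→13200, (A,merge)→19840 …(+5); best=2960 via (C,merge)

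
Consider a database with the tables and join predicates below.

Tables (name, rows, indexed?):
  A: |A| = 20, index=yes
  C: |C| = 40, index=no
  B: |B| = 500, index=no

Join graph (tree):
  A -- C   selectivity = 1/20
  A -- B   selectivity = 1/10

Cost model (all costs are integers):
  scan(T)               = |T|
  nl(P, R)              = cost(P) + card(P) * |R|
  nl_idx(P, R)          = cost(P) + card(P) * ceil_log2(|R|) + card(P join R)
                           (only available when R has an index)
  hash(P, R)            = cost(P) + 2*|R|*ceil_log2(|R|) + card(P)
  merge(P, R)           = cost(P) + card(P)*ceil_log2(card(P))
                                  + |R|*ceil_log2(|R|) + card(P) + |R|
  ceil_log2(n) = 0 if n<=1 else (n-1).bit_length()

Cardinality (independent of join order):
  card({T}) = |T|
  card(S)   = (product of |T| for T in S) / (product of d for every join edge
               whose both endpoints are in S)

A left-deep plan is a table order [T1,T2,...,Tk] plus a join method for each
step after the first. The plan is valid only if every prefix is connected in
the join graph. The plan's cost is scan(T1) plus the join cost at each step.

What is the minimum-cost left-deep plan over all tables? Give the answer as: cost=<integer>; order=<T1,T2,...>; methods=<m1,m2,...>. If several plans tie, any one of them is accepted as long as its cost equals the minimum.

Selinger DP (subsets sized 1..n):
  {A}: scan cost=20, card=20
  {C}: scan cost=40, card=40
  {B}: scan cost=500, card=500
  {AC}: card=40; try (A,hash)→280, (A,nl_idx)→280, (C,merge)→420, (A,merge)→440, (C,hash)→520, (C,nl)→820 …(+1); best=280 via (A,hash)
  {AB}: card=1000; try (A,hash)→1200, (A,nl_idx)→4000, (B,merge)→5140, (A,merge)→5620, (B,hash)→9040, (B,nl)→10020 …(+1); best=1200 via (A,hash)
  {ABC}: card=2000; try (C,hash)→2680, (B,merge)→5560, (B,hash)→9320, (C,merge)→12480, (B,nl)→20280, (C,nl)→41200; best=2680 via (C,hash)

cost=2680; order=B,A,C; methods=hash,hash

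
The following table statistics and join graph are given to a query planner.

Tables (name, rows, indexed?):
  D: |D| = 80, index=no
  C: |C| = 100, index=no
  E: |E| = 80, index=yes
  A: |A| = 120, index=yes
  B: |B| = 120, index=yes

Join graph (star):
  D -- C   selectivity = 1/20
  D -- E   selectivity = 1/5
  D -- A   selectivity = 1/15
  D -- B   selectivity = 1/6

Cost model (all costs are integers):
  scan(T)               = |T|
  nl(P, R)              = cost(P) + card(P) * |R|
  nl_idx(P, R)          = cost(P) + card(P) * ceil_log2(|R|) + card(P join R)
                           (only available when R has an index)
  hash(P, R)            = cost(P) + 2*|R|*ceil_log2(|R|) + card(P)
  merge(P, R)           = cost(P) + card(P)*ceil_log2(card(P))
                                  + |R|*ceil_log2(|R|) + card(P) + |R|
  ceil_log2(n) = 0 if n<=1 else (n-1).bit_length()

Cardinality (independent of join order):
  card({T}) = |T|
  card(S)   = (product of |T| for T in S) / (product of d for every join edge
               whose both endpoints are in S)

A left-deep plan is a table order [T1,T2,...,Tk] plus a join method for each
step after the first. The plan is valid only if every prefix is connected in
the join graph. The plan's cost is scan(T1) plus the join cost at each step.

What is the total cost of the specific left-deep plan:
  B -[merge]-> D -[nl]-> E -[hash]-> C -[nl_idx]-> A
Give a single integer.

2076720

step 1: scan B: cost=120, card=120
step 2: join D via merge
    card(P join D) = 120*80/(6) = 1600
    cost = 120 + 120*7 + 80*7 + 120 + 80 = 1720
step 3: join E via nl
    card(P join E) = 1600*80/(5) = 25600
    cost = 1720 + 1600*80 = 129720
step 4: join C via hash
    card(P join C) = 25600*100/(20) = 128000
    cost = 129720 + 2*100*7 + 25600 = 156720
step 5: join A via nl_idx
    card(P join A) = 128000*120/(15) = 1024000
    cost = 156720 + 128000*7 + 1024000 = 2076720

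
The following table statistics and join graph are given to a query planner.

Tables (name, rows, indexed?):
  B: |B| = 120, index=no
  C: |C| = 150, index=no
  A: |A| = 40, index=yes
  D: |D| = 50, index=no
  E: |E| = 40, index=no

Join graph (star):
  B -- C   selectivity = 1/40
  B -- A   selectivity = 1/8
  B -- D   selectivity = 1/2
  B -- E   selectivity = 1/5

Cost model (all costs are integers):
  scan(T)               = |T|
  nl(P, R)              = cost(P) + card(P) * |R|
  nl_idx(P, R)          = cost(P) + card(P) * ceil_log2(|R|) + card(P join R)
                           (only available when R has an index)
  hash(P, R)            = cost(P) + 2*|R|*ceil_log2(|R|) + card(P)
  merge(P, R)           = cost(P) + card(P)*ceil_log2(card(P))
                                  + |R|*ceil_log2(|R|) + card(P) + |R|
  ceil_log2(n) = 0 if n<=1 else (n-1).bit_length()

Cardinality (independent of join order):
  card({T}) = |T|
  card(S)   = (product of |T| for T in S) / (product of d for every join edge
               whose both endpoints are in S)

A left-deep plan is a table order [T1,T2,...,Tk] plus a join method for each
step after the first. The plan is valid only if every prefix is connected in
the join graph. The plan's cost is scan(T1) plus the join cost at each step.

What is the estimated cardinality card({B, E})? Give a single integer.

Tables in S: B(120), E(40)
Edges inside S: B-E(d=5)
numerator = 120 * 40 = 4800
denominator = 5 = 5
card(S) = 4800 / 5 = 960

960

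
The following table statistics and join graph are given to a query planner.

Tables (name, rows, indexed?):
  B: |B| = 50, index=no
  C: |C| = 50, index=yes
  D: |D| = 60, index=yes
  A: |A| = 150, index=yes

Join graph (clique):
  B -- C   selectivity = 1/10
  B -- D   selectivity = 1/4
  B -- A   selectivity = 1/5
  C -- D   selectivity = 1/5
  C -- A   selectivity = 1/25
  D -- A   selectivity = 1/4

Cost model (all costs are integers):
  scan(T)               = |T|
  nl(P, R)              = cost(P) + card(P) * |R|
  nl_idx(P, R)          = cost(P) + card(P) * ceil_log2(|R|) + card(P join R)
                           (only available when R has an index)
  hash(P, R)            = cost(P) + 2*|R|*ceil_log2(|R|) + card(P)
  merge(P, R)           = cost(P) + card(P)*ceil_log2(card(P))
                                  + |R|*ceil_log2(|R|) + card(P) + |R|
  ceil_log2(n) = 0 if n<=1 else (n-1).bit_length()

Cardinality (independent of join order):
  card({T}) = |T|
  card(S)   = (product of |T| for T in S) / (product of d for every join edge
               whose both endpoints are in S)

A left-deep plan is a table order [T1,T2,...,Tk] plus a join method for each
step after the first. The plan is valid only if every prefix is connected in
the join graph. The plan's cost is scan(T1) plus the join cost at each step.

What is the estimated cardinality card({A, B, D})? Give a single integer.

Tables in S: A(150), B(50), D(60)
Edges inside S: B-D(d=4), B-A(d=5), D-A(d=4)
numerator = 150 * 50 * 60 = 450000
denominator = 4 * 5 * 4 = 80
card(S) = 450000 / 80 = 5625

5625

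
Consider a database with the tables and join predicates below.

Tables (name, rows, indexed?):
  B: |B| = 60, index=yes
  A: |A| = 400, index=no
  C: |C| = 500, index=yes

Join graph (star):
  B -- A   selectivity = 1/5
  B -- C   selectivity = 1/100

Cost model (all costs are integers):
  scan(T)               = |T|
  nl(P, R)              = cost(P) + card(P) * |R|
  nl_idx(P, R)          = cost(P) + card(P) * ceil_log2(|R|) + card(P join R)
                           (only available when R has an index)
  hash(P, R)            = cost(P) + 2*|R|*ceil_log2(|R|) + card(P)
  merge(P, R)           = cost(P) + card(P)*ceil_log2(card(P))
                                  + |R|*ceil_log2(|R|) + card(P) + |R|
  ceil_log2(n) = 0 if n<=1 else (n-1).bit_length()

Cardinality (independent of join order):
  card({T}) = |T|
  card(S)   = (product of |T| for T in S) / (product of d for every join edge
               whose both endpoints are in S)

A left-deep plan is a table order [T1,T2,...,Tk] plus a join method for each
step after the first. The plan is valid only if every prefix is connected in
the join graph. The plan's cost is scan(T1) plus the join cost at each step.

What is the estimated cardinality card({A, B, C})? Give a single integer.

Tables in S: A(400), B(60), C(500)
Edges inside S: B-A(d=5), B-C(d=100)
numerator = 400 * 60 * 500 = 12000000
denominator = 5 * 100 = 500
card(S) = 12000000 / 500 = 24000

24000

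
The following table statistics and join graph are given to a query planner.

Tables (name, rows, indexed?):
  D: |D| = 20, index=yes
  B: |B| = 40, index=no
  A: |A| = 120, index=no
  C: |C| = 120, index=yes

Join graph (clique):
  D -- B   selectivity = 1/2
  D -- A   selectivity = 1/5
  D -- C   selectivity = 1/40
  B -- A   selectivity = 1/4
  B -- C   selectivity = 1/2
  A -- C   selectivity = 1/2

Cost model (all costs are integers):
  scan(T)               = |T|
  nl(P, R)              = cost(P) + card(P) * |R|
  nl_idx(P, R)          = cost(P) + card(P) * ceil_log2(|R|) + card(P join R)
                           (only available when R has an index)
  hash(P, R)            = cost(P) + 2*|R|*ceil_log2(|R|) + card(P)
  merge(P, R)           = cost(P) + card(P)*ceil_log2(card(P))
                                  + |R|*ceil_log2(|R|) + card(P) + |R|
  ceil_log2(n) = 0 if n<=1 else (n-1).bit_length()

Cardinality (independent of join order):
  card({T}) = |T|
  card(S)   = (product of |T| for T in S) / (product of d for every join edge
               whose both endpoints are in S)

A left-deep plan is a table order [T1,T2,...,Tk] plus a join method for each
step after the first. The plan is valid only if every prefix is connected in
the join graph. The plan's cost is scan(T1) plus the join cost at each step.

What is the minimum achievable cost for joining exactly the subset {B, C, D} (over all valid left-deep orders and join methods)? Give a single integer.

Selinger DP over subsets of {B,C,D}:
  {D}: scan cost=20, card=20
  {B}: scan cost=40, card=40
  {C}: scan cost=120, card=120
  {BD}: card=400; try (D,hash)→280, (B,merge)→420, (D,merge)→440, (B,hash)→520, (D,nl_idx)→640, (B,nl)→820 …(+1); best=280 via (D,hash)
  {CD}: card=60; try (C,nl_idx)→220, (D,hash)→440, (D,nl_idx)→780, (C,merge)→1100, (D,merge)→1200, (C,hash)→1720 …(+2); best=220 via (C,nl_idx)
  {BC}: card=2400; try (B,hash)→720, (C,merge)→1280, (B,merge)→1360, (C,hash)→1760, (C,nl_idx)→2720, (C,nl)→4840 …(+1); best=720 via (B,hash)
  {BCD}: card=600; try (B,hash)→760, (B,merge)→920, (C,hash)→2360, (B,nl)→2620, (D,hash)→3320, (C,nl_idx)→3680 …(+5); best=760 via (B,hash)

760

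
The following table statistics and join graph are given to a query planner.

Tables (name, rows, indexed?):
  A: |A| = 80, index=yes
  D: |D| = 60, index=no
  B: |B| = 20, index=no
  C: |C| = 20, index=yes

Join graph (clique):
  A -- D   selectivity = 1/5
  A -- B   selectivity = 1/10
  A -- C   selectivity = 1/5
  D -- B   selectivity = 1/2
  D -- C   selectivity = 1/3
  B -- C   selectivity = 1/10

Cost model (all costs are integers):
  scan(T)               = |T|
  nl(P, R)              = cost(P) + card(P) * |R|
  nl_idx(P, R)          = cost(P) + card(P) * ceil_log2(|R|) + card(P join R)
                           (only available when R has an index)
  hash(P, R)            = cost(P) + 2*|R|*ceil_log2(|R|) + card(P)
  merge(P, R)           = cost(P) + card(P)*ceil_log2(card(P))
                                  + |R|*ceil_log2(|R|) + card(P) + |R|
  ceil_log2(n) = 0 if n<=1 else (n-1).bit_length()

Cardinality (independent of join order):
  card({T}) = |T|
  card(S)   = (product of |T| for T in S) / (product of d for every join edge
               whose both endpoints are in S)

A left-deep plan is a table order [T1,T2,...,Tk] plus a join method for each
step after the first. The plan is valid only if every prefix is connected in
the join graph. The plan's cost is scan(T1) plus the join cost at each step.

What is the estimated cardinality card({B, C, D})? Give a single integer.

400

Tables in S: B(20), C(20), D(60)
Edges inside S: D-B(d=2), D-C(d=3), B-C(d=10)
numerator = 20 * 20 * 60 = 24000
denominator = 2 * 3 * 10 = 60
card(S) = 24000 / 60 = 400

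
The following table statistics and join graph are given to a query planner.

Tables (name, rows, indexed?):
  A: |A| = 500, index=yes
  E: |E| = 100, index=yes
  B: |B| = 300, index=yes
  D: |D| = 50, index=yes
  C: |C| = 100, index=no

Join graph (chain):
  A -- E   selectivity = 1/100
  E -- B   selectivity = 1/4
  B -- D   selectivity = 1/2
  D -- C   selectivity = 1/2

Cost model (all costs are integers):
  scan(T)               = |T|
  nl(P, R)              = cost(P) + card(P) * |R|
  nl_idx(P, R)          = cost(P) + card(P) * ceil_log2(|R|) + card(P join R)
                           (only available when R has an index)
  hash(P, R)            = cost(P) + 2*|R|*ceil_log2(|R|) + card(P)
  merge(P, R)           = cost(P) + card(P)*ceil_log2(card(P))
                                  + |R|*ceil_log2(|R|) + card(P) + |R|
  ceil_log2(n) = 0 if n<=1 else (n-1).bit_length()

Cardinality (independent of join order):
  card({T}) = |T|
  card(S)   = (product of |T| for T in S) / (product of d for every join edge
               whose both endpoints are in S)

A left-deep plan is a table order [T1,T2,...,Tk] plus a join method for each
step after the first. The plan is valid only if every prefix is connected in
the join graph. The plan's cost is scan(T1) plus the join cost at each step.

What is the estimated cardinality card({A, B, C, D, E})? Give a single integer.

Tables in S: A(500), B(300), C(100), D(50), E(100)
Edges inside S: A-E(d=100), E-B(d=4), B-D(d=2), D-C(d=2)
numerator = 500 * 300 * 100 * 50 * 100 = 75000000000
denominator = 100 * 4 * 2 * 2 = 1600
card(S) = 75000000000 / 1600 = 46875000

46875000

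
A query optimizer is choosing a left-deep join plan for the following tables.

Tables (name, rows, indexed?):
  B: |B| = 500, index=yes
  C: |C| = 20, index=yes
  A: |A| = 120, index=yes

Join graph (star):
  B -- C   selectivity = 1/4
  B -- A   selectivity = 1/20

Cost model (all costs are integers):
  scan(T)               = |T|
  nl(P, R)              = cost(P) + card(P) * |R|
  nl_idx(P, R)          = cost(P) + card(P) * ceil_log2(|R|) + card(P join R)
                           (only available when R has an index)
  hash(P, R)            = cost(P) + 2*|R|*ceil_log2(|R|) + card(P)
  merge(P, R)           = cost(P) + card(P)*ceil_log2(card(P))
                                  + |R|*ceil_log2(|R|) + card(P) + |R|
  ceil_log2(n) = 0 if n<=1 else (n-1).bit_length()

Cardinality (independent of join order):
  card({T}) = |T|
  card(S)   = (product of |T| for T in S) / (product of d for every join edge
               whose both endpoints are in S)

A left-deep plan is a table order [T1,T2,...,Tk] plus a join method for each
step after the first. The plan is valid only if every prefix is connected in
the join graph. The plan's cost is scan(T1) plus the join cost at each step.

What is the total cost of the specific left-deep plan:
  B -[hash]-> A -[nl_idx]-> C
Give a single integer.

32680

step 1: scan B: cost=500, card=500
step 2: join A via hash
    card(P join A) = 500*120/(20) = 3000
    cost = 500 + 2*120*7 + 500 = 2680
step 3: join C via nl_idx
    card(P join C) = 3000*20/(4) = 15000
    cost = 2680 + 3000*5 + 15000 = 32680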